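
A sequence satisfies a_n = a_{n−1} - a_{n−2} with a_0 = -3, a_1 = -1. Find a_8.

With companion matrix Q = [[1, -1], [1, 0]], [a_n, a_{n−1}]ᵀ = Q·[a_{n−1}, a_{n−2}]ᵀ, so [a_8, a_7]ᵀ = Q⁷·[a_1, a_0]ᵀ.
Q⁷ = [[1, -1], [1, 0]], giving [a_8, a_7]ᵀ = [[2], [-1]].

2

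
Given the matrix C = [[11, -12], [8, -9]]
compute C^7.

tr C = 2 and det C = -3, so the characteristic polynomial is λ² − (2)λ + (-3) with roots -1 and 3.
Eigenvectors give P = [[1, 3], [1, 2]] with P⁻¹ = [[-2, 3], [1, -1]], and C = P·diag(-1, 3)·P⁻¹.
Then C^7 = P·diag(-1, 2187)·P⁻¹ = [[-1, 6561], [-1, 4374]] · [[-2, 3], [1, -1]] = [[6563, -6564], [4376, -4377]].

[[6563, -6564], [4376, -4377]]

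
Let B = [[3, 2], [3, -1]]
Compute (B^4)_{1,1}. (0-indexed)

73

B^2 = [[15, 4], [6, 7]]
B^3 = [[57, 26], [39, 5]]
B^4 = [[249, 88], [132, 73]]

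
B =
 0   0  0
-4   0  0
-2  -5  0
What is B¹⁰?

B is strictly triangular, hence nilpotent: B³ = 0, so B¹⁰ = 0.

[[0, 0, 0], [0, 0, 0], [0, 0, 0]]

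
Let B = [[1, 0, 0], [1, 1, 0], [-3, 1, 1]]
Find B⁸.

B = I + N where N = [[0, 0, 0], [1, 0, 0], [-3, 1, 0]] is strictly lower-triangular, so N³ = 0.
(I + N)⁸ = I + 8·N + 28·N² = [[1, 0, 0], [8, 1, 0], [4, 8, 1]].

[[1, 0, 0], [8, 1, 0], [4, 8, 1]]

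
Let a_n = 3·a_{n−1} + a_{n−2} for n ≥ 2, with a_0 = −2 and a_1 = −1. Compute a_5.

−175

With companion matrix T = [[3, 1], [1, 0]], [a_n, a_{n−1}]ᵀ = T·[a_{n−1}, a_{n−2}]ᵀ, so [a_5, a_4]ᵀ = T⁴·[a_1, a_0]ᵀ.
T⁴ = [[109, 33], [33, 10]], giving [a_5, a_4]ᵀ = [[−175], [−53]].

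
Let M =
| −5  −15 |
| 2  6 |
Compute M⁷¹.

[[−5, −15], [2, 6]]

M² = M (a projection; rank 1, trace 1), so M⁷¹ = M.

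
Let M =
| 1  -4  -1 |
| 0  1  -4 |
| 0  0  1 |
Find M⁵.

M = I + N where N = [[0, -4, -1], [0, 0, -4], [0, 0, 0]] is strictly upper-triangular, so N³ = 0.
(I + N)⁵ = I + 5·N + 10·N² = [[1, -20, 155], [0, 1, -20], [0, 0, 1]].

[[1, -20, 155], [0, 1, -20], [0, 0, 1]]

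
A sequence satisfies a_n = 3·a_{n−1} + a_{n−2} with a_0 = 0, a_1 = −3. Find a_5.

With companion matrix C = [[3, 1], [1, 0]], [a_n, a_{n−1}]ᵀ = C·[a_{n−1}, a_{n−2}]ᵀ, so [a_5, a_4]ᵀ = C⁴·[a_1, a_0]ᵀ.
C⁴ = [[109, 33], [33, 10]], giving [a_5, a_4]ᵀ = [[−327], [−99]].

−327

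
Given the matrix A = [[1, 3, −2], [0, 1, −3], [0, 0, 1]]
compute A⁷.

[[1, 21, −203], [0, 1, −21], [0, 0, 1]]

A = I + N where N = [[0, 3, −2], [0, 0, −3], [0, 0, 0]] is strictly upper-triangular, so N³ = 0.
(I + N)⁷ = I + 7·N + 21·N² = [[1, 21, −203], [0, 1, −21], [0, 0, 1]].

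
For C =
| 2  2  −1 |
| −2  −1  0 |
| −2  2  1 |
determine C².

[[2, 0, −3], [−2, −3, 2], [−10, −4, 3]]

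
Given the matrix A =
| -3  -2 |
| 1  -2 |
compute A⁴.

A² = [[7, 10], [-5, 2]]
A³ = [[-11, -34], [17, 6]]
A⁴ = [[-1, 90], [-45, -46]]

[[-1, 90], [-45, -46]]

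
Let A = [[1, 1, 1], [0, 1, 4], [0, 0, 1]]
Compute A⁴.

A = I + N where N = [[0, 1, 1], [0, 0, 4], [0, 0, 0]] is strictly upper-triangular, so N³ = 0.
(I + N)⁴ = I + 4·N + 6·N² = [[1, 4, 28], [0, 1, 16], [0, 0, 1]].

[[1, 4, 28], [0, 1, 16], [0, 0, 1]]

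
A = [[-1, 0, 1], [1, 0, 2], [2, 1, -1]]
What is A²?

[[3, 1, -2], [3, 2, -1], [-3, -1, 5]]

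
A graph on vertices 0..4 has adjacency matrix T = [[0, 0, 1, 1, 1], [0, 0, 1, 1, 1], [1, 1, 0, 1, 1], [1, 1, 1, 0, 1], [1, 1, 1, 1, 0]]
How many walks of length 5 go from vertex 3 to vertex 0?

The number of length-5 walks from vertex 3 to vertex 0 is entry (3,0) of T⁵, where T is the adjacency matrix.
T² = [[3, 3, 2, 2, 2], [3, 3, 2, 2, 2], [2, 2, 4, 3, 3], [2, 2, 3, 4, 3], [2, 2, 3, 3, 4]]
T³ = [[6, 6, 10, 10, 10], [6, 6, 10, 10, 10], [10, 10, 10, 11, 11], [10, 10, 11, 10, 11], [10, 10, 11, 11, 10]]
T⁴ = [[30, 30, 32, 32, 32], [30, 30, 32, 32, 32], [32, 32, 42, 41, 41], [32, 32, 41, 42, 41], [32, 32, 41, 41, 42]]
T⁵ = [[96, 96, 124, 124, 124], [96, 96, 124, 124, 124], [124, 124, 146, 147, 147], [124, 124, 147, 146, 147], [124, 124, 147, 147, 146]]

124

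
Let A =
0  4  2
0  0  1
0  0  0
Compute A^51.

A is strictly triangular, hence nilpotent: A^3 = 0, so A^51 = 0.

[[0, 0, 0], [0, 0, 0], [0, 0, 0]]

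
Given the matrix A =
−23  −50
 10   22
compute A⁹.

[[−100463, −201950], [40390, 81292]]

tr A = −1 and det A = −6, so the characteristic polynomial is λ² − (−1)λ + (−6) with roots −3 and 2.
Eigenvectors give P = [[5, −2], [−2, 1]] with P⁻¹ = [[1, 2], [2, 5]], and A = P·diag(−3, 2)·P⁻¹.
Then A⁹ = P·diag(−19683, 512)·P⁻¹ = [[−98415, −1024], [39366, 512]] · [[1, 2], [2, 5]] = [[−100463, −201950], [40390, 81292]].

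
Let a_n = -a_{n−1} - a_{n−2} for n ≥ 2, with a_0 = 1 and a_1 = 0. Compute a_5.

With companion matrix C = [[-1, -1], [1, 0]], [a_n, a_{n−1}]ᵀ = C·[a_{n−1}, a_{n−2}]ᵀ, so [a_5, a_4]ᵀ = C^4·[a_1, a_0]ᵀ.
C^4 = [[-1, -1], [1, 0]], giving [a_5, a_4]ᵀ = [[-1], [0]].

-1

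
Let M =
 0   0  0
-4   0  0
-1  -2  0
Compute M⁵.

[[0, 0, 0], [0, 0, 0], [0, 0, 0]]

M is strictly triangular, hence nilpotent: M³ = 0, so M⁵ = 0.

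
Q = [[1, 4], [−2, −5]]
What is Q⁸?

tr Q = −4 and det Q = 3, so the characteristic polynomial is λ² − (−4)λ + (3) with roots −1 and −3.
Eigenvectors give P = [[2, −1], [−1, 1]] with P⁻¹ = [[1, 1], [1, 2]], and Q = P·diag(−1, −3)·P⁻¹.
Then Q⁸ = P·diag(1, 6561)·P⁻¹ = [[2, −6561], [−1, 6561]] · [[1, 1], [1, 2]] = [[−6559, −13120], [6560, 13121]].

[[−6559, −13120], [6560, 13121]]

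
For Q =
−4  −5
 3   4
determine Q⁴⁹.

Q² = I (check: tr Q = 0 and det Q = −1), so Q⁴⁹ = Q since 49 is odd.

[[−4, −5], [3, 4]]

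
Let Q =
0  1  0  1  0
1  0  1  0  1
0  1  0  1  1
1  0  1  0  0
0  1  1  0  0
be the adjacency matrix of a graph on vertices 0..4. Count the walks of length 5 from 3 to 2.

26

The number of length-5 walks from vertex 3 to vertex 2 is entry (3,2) of Q^5, where Q is the adjacency matrix.
Q^2 = [[2, 0, 2, 0, 1], [0, 3, 1, 2, 1], [2, 1, 3, 0, 1], [0, 2, 0, 2, 1], [1, 1, 1, 1, 2]]
Q^3 = [[0, 5, 1, 4, 2], [5, 2, 6, 1, 4], [1, 6, 2, 5, 4], [4, 1, 5, 0, 2], [2, 4, 4, 2, 2]]
Q^4 = [[9, 3, 11, 1, 6], [3, 15, 7, 11, 8], [11, 7, 15, 3, 8], [1, 11, 3, 9, 6], [6, 8, 8, 6, 8]]
Q^5 = [[4, 26, 10, 20, 14], [26, 18, 34, 10, 22], [10, 34, 18, 26, 22], [20, 10, 26, 4, 14], [14, 22, 22, 14, 16]]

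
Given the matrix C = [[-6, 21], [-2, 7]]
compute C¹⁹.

C² = C (a projection; rank 1, trace 1), so C¹⁹ = C.

[[-6, 21], [-2, 7]]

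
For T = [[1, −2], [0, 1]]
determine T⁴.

T = I + N where N = [[0, −2], [0, 0]] is strictly upper-triangular, so N² = 0.
(I + N)⁴ = I + 4·N = [[1, −8], [0, 1]].

[[1, −8], [0, 1]]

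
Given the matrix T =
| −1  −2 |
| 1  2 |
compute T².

[[−1, −2], [1, 2]]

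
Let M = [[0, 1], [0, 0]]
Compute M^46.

[[0, 0], [0, 0]]

M is strictly triangular, hence nilpotent: M^2 = 0, so M^46 = 0.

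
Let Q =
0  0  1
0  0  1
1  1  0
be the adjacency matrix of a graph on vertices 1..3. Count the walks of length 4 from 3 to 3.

4

The number of length-4 walks from vertex 3 to vertex 3 is entry (3,3) of Q^4, where Q is the adjacency matrix.
Q^2 = [[1, 1, 0], [1, 1, 0], [0, 0, 2]]
Q^3 = [[0, 0, 2], [0, 0, 2], [2, 2, 0]]
Q^4 = [[2, 2, 0], [2, 2, 0], [0, 0, 4]]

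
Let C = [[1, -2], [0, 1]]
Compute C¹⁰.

[[1, -20], [0, 1]]

C = I + N where N = [[0, -2], [0, 0]] is strictly upper-triangular, so N² = 0.
(I + N)¹⁰ = I + 10·N = [[1, -20], [0, 1]].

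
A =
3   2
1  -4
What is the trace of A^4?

449

A^2 = [[11, -2], [-1, 18]]
A^3 = [[31, 30], [15, -74]]
A^4 = [[123, -58], [-29, 326]]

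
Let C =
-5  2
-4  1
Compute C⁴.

tr C = -4 and det C = 3, so the characteristic polynomial is λ² − (-4)λ + (3) with roots -1 and -3.
Eigenvectors give P = [[-1, 1], [-2, 1]] with P⁻¹ = [[1, -1], [2, -1]], and C = P·diag(-1, -3)·P⁻¹.
Then C⁴ = P·diag(1, 81)·P⁻¹ = [[-1, 81], [-2, 81]] · [[1, -1], [2, -1]] = [[161, -80], [160, -79]].

[[161, -80], [160, -79]]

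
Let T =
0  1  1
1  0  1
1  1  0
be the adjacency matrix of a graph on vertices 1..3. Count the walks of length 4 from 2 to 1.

The number of length-4 walks from vertex 2 to vertex 1 is entry (2,1) of T⁴, where T is the adjacency matrix.
T² = [[2, 1, 1], [1, 2, 1], [1, 1, 2]]
T³ = [[2, 3, 3], [3, 2, 3], [3, 3, 2]]
T⁴ = [[6, 5, 5], [5, 6, 5], [5, 5, 6]]

5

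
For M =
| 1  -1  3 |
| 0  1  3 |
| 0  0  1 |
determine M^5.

M = I + N where N = [[0, -1, 3], [0, 0, 3], [0, 0, 0]] is strictly upper-triangular, so N^3 = 0.
(I + N)^5 = I + 5·N + 10·N^2 = [[1, -5, -15], [0, 1, 15], [0, 0, 1]].

[[1, -5, -15], [0, 1, 15], [0, 0, 1]]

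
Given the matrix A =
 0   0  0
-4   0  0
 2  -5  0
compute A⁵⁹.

A is strictly triangular, hence nilpotent: A³ = 0, so A⁵⁹ = 0.

[[0, 0, 0], [0, 0, 0], [0, 0, 0]]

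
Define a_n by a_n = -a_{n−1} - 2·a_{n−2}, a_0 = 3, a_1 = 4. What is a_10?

146

With companion matrix B = [[-1, -2], [1, 0]], [a_n, a_{n−1}]ᵀ = B·[a_{n−1}, a_{n−2}]ᵀ, so [a_10, a_9]ᵀ = B⁹·[a_1, a_0]ᵀ.
B⁹ = [[11, 34], [-17, -6]], giving [a_10, a_9]ᵀ = [[146], [-86]].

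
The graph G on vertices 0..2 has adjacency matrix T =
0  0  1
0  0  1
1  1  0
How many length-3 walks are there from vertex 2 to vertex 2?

0

The number of length-3 walks from vertex 2 to vertex 2 is entry (2,2) of T³, where T is the adjacency matrix.
T² = [[1, 1, 0], [1, 1, 0], [0, 0, 2]]
T³ = [[0, 0, 2], [0, 0, 2], [2, 2, 0]]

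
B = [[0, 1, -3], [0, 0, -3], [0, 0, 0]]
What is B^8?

B is strictly triangular, hence nilpotent: B^3 = 0, so B^8 = 0.

[[0, 0, 0], [0, 0, 0], [0, 0, 0]]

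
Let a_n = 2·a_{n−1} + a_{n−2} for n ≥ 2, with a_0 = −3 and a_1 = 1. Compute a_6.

−17

With companion matrix B = [[2, 1], [1, 0]], [a_n, a_{n−1}]ᵀ = B·[a_{n−1}, a_{n−2}]ᵀ, so [a_6, a_5]ᵀ = B^5·[a_1, a_0]ᵀ.
B^5 = [[70, 29], [29, 12]], giving [a_6, a_5]ᵀ = [[−17], [−7]].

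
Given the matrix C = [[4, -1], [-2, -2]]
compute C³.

[[76, -14], [-28, -8]]

C² = [[18, -2], [-4, 6]]
C³ = [[76, -14], [-28, -8]]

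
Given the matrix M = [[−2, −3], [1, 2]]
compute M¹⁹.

[[−2, −3], [1, 2]]

M² = I (check: tr M = 0 and det M = −1), so M¹⁹ = M since 19 is odd.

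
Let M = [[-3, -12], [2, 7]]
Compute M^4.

[[-159, -480], [80, 241]]

tr M = 4 and det M = 3, so the characteristic polynomial is λ² − (4)λ + (3) with roots 3 and 1.
Eigenvectors give P = [[-2, 3], [1, -1]] with P⁻¹ = [[1, 3], [1, 2]], and M = P·diag(3, 1)·P⁻¹.
Then M^4 = P·diag(81, 1)·P⁻¹ = [[-162, 3], [81, -1]] · [[1, 3], [1, 2]] = [[-159, -480], [80, 241]].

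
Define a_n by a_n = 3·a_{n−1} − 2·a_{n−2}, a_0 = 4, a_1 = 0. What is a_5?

−120

With companion matrix Q = [[3, −2], [1, 0]], [a_n, a_{n−1}]ᵀ = Q·[a_{n−1}, a_{n−2}]ᵀ, so [a_5, a_4]ᵀ = Q^4·[a_1, a_0]ᵀ.
Q^4 = [[31, −30], [15, −14]], giving [a_5, a_4]ᵀ = [[−120], [−56]].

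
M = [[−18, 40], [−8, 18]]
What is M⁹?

[[−4608, 10240], [−2048, 4608]]

tr M = 0 and det M = −4, so the characteristic polynomial is λ² − (0)λ + (−4) with roots −2 and 2.
Eigenvectors give P = [[−5, −2], [−2, −1]] with P⁻¹ = [[−1, 2], [2, −5]], and M = P·diag(−2, 2)·P⁻¹.
Then M⁹ = P·diag(−512, 512)·P⁻¹ = [[2560, −1024], [1024, −512]] · [[−1, 2], [2, −5]] = [[−4608, 10240], [−2048, 4608]].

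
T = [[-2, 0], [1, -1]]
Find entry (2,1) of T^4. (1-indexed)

T^2 = [[4, 0], [-3, 1]]
T^3 = [[-8, 0], [7, -1]]
T^4 = [[16, 0], [-15, 1]]

-15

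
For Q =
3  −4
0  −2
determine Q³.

Q² = [[9, −4], [0, 4]]
Q³ = [[27, −28], [0, −8]]

[[27, −28], [0, −8]]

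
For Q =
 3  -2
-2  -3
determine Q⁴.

[[169, 0], [0, 169]]

Q² = [[13, 0], [0, 13]]
Q³ = [[39, -26], [-26, -39]]
Q⁴ = [[169, 0], [0, 169]]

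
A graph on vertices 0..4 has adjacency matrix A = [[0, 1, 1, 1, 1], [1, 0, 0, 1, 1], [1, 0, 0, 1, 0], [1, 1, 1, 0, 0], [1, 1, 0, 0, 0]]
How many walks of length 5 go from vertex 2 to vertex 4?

The number of length-5 walks from vertex 2 to vertex 4 is entry (2,4) of A⁵, where A is the adjacency matrix.
A² = [[4, 2, 1, 2, 1], [2, 3, 2, 1, 1], [1, 2, 2, 1, 1], [2, 1, 1, 3, 2], [1, 1, 1, 2, 2]]
A³ = [[6, 7, 6, 7, 6], [7, 4, 3, 7, 5], [6, 3, 2, 5, 3], [7, 7, 5, 4, 3], [6, 5, 3, 3, 2]]
A⁴ = [[26, 19, 13, 19, 13], [19, 19, 14, 14, 11], [13, 14, 11, 11, 9], [19, 14, 11, 19, 14], [13, 11, 9, 14, 11]]
A⁵ = [[64, 58, 45, 58, 45], [58, 44, 33, 52, 38], [45, 33, 24, 38, 27], [58, 52, 38, 44, 33], [45, 38, 27, 33, 24]]

27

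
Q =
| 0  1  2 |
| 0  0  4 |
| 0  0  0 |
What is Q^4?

Q is strictly triangular, hence nilpotent: Q^3 = 0, so Q^4 = 0.

[[0, 0, 0], [0, 0, 0], [0, 0, 0]]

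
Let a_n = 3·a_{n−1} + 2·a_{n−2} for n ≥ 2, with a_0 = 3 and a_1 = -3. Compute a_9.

With companion matrix B = [[3, 2], [1, 0]], [a_n, a_{n−1}]ᵀ = B·[a_{n−1}, a_{n−2}]ᵀ, so [a_9, a_8]ᵀ = B⁸·[a_1, a_0]ᵀ.
B⁸ = [[22363, 12558], [6279, 3526]], giving [a_9, a_8]ᵀ = [[-29415], [-8259]].

-29415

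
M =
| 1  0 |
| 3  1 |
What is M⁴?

[[1, 0], [12, 1]]

M = I + N where N = [[0, 0], [3, 0]] is strictly lower-triangular, so N² = 0.
(I + N)⁴ = I + 4·N = [[1, 0], [12, 1]].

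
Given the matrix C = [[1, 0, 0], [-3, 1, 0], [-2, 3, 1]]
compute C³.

C = I + N where N = [[0, 0, 0], [-3, 0, 0], [-2, 3, 0]] is strictly lower-triangular, so N³ = 0.
(I + N)³ = I + 3·N + 3·N² = [[1, 0, 0], [-9, 1, 0], [-33, 9, 1]].

[[1, 0, 0], [-9, 1, 0], [-33, 9, 1]]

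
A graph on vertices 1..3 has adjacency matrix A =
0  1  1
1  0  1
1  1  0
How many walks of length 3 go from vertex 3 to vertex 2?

3

The number of length-3 walks from vertex 3 to vertex 2 is entry (3,2) of A^3, where A is the adjacency matrix.
A^2 = [[2, 1, 1], [1, 2, 1], [1, 1, 2]]
A^3 = [[2, 3, 3], [3, 2, 3], [3, 3, 2]]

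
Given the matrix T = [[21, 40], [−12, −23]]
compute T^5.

tr T = −2 and det T = −3, so the characteristic polynomial is λ² − (−2)λ + (−3) with roots 1 and −3.
Eigenvectors give P = [[−2, 5], [1, −3]] with P⁻¹ = [[−3, −5], [−1, −2]], and T = P·diag(1, −3)·P⁻¹.
Then T^5 = P·diag(1, −243)·P⁻¹ = [[−2, −1215], [1, 729]] · [[−3, −5], [−1, −2]] = [[1221, 2440], [−732, −1463]].

[[1221, 2440], [−732, −1463]]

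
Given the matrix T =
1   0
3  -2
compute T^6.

tr T = -1 and det T = -2, so the characteristic polynomial is λ² − (-1)λ + (-2) with roots -2 and 1.
Eigenvectors give P = [[0, -1], [1, -1]] with P⁻¹ = [[-1, 1], [-1, 0]], and T = P·diag(-2, 1)·P⁻¹.
Then T^6 = P·diag(64, 1)·P⁻¹ = [[0, -1], [64, -1]] · [[-1, 1], [-1, 0]] = [[1, 0], [-63, 64]].

[[1, 0], [-63, 64]]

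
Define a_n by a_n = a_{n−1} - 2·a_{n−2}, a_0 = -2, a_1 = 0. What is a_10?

With companion matrix Q = [[1, -2], [1, 0]], [a_n, a_{n−1}]ᵀ = Q·[a_{n−1}, a_{n−2}]ᵀ, so [a_10, a_9]ᵀ = Q⁹·[a_1, a_0]ᵀ.
Q⁹ = [[-11, 34], [-17, 6]], giving [a_10, a_9]ᵀ = [[-68], [-12]].

-68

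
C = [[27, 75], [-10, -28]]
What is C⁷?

tr C = -1 and det C = -6, so the characteristic polynomial is λ² − (-1)λ + (-6) with roots 2 and -3.
Eigenvectors give P = [[-3, -5], [1, 2]] with P⁻¹ = [[-2, -5], [1, 3]], and C = P·diag(2, -3)·P⁻¹.
Then C⁷ = P·diag(128, -2187)·P⁻¹ = [[-384, 10935], [128, -4374]] · [[-2, -5], [1, 3]] = [[11703, 34725], [-4630, -13762]].

[[11703, 34725], [-4630, -13762]]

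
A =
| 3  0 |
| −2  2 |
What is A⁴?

[[81, 0], [−130, 16]]

A² = [[9, 0], [−10, 4]]
A³ = [[27, 0], [−38, 8]]
A⁴ = [[81, 0], [−130, 16]]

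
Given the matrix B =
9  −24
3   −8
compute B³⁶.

[[9, −24], [3, −8]]

B² = B (a projection; rank 1, trace 1), so B³⁶ = B.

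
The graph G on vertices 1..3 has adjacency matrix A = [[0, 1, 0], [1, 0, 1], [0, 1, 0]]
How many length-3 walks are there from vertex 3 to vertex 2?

2

The number of length-3 walks from vertex 3 to vertex 2 is entry (3,2) of A³, where A is the adjacency matrix.
A² = [[1, 0, 1], [0, 2, 0], [1, 0, 1]]
A³ = [[0, 2, 0], [2, 0, 2], [0, 2, 0]]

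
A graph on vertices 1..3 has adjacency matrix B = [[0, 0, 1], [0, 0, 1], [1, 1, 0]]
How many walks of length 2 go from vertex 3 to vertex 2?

0

The number of length-2 walks from vertex 3 to vertex 2 is entry (3,2) of B^2, where B is the adjacency matrix.
B^2 = [[1, 1, 0], [1, 1, 0], [0, 0, 2]]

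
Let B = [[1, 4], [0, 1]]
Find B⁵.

[[1, 20], [0, 1]]

B = I + N where N = [[0, 4], [0, 0]] is strictly upper-triangular, so N² = 0.
(I + N)⁵ = I + 5·N = [[1, 20], [0, 1]].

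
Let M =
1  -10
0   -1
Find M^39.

M² = I (check: tr M = 0 and det M = -1), so M^39 = M since 39 is odd.

[[1, -10], [0, -1]]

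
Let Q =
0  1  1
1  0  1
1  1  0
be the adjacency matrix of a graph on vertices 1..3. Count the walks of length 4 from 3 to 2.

The number of length-4 walks from vertex 3 to vertex 2 is entry (3,2) of Q⁴, where Q is the adjacency matrix.
Q² = [[2, 1, 1], [1, 2, 1], [1, 1, 2]]
Q³ = [[2, 3, 3], [3, 2, 3], [3, 3, 2]]
Q⁴ = [[6, 5, 5], [5, 6, 5], [5, 5, 6]]

5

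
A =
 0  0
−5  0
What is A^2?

A is strictly triangular, hence nilpotent: A^2 = 0, so A^2 = 0.

[[0, 0], [0, 0]]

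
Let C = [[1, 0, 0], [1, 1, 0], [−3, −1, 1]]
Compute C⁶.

C = I + N where N = [[0, 0, 0], [1, 0, 0], [−3, −1, 0]] is strictly lower-triangular, so N³ = 0.
(I + N)⁶ = I + 6·N + 15·N² = [[1, 0, 0], [6, 1, 0], [−33, −6, 1]].

[[1, 0, 0], [6, 1, 0], [−33, −6, 1]]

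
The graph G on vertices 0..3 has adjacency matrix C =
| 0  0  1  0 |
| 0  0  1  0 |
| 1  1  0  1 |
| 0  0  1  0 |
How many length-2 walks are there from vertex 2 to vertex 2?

The number of length-2 walks from vertex 2 to vertex 2 is entry (2,2) of C², where C is the adjacency matrix.
C² = [[1, 1, 0, 1], [1, 1, 0, 1], [0, 0, 3, 0], [1, 1, 0, 1]]

3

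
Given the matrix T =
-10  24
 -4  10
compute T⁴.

tr T = 0 and det T = -4, so the characteristic polynomial is λ² − (0)λ + (-4) with roots -2 and 2.
Eigenvectors give P = [[-3, 2], [-1, 1]] with P⁻¹ = [[-1, 2], [-1, 3]], and T = P·diag(-2, 2)·P⁻¹.
Then T⁴ = P·diag(16, 16)·P⁻¹ = [[-48, 32], [-16, 16]] · [[-1, 2], [-1, 3]] = [[16, 0], [0, 16]].

[[16, 0], [0, 16]]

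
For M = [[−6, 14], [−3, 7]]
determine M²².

M² = M (a projection; rank 1, trace 1), so M²² = M.

[[−6, 14], [−3, 7]]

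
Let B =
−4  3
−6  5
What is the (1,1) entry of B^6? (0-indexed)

tr B = 1 and det B = −2, so the characteristic polynomial is λ² − (1)λ + (−2) with roots −1 and 2.
Eigenvectors give P = [[−1, −1], [−1, −2]] with P⁻¹ = [[−2, 1], [1, −1]], and B = P·diag(−1, 2)·P⁻¹.
Then B^6 = P·diag(1, 64)·P⁻¹ = [[−1, −64], [−1, −128]] · [[−2, 1], [1, −1]] = [[−62, 63], [−126, 127]].

127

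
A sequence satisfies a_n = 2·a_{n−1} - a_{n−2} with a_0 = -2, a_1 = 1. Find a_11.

31

With companion matrix M = [[2, -1], [1, 0]], [a_n, a_{n−1}]ᵀ = M·[a_{n−1}, a_{n−2}]ᵀ, so [a_11, a_10]ᵀ = M¹⁰·[a_1, a_0]ᵀ.
M¹⁰ = [[11, -10], [10, -9]], giving [a_11, a_10]ᵀ = [[31], [28]].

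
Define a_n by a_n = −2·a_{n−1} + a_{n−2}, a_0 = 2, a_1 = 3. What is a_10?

With companion matrix T = [[−2, 1], [1, 0]], [a_n, a_{n−1}]ᵀ = T·[a_{n−1}, a_{n−2}]ᵀ, so [a_10, a_9]ᵀ = T^9·[a_1, a_0]ᵀ.
T^9 = [[−2378, 985], [985, −408]], giving [a_10, a_9]ᵀ = [[−5164], [2139]].

−5164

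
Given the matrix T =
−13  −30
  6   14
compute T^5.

[[−133, −330], [66, 164]]

tr T = 1 and det T = −2, so the characteristic polynomial is λ² − (1)λ + (−2) with roots 2 and −1.
Eigenvectors give P = [[−2, 5], [1, −2]] with P⁻¹ = [[2, 5], [1, 2]], and T = P·diag(2, −1)·P⁻¹.
Then T^5 = P·diag(32, −1)·P⁻¹ = [[−64, −5], [32, 2]] · [[2, 5], [1, 2]] = [[−133, −330], [66, 164]].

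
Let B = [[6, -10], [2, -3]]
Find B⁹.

tr B = 3 and det B = 2, so the characteristic polynomial is λ² − (3)λ + (2) with roots 2 and 1.
Eigenvectors give P = [[5, -2], [2, -1]] with P⁻¹ = [[1, -2], [2, -5]], and B = P·diag(2, 1)·P⁻¹.
Then B⁹ = P·diag(512, 1)·P⁻¹ = [[2560, -2], [1024, -1]] · [[1, -2], [2, -5]] = [[2556, -5110], [1022, -2043]].

[[2556, -5110], [1022, -2043]]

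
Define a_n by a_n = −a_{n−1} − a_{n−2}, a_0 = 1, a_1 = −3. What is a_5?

2

With companion matrix M = [[−1, −1], [1, 0]], [a_n, a_{n−1}]ᵀ = M·[a_{n−1}, a_{n−2}]ᵀ, so [a_5, a_4]ᵀ = M⁴·[a_1, a_0]ᵀ.
M⁴ = [[−1, −1], [1, 0]], giving [a_5, a_4]ᵀ = [[2], [−3]].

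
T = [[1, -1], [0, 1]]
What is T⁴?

T = I + N where N = [[0, -1], [0, 0]] is strictly upper-triangular, so N² = 0.
(I + N)⁴ = I + 4·N = [[1, -4], [0, 1]].

[[1, -4], [0, 1]]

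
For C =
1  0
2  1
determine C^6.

[[1, 0], [12, 1]]

C = I + N where N = [[0, 0], [2, 0]] is strictly lower-triangular, so N^2 = 0.
(I + N)^6 = I + 6·N = [[1, 0], [12, 1]].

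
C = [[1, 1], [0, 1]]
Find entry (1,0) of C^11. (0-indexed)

0

C = I + N where N = [[0, 1], [0, 0]] is strictly upper-triangular, so N^2 = 0.
(I + N)^11 = I + 11·N = [[1, 11], [0, 1]].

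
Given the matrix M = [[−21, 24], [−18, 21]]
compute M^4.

[[81, 0], [0, 81]]

tr M = 0 and det M = −9, so the characteristic polynomial is λ² − (0)λ + (−9) with roots −3 and 3.
Eigenvectors give P = [[4, 1], [3, 1]] with P⁻¹ = [[1, −1], [−3, 4]], and M = P·diag(−3, 3)·P⁻¹.
Then M^4 = P·diag(81, 81)·P⁻¹ = [[324, 81], [243, 81]] · [[1, −1], [−3, 4]] = [[81, 0], [0, 81]].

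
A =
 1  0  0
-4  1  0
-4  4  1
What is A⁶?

[[1, 0, 0], [-24, 1, 0], [-264, 24, 1]]

A = I + N where N = [[0, 0, 0], [-4, 0, 0], [-4, 4, 0]] is strictly lower-triangular, so N³ = 0.
(I + N)⁶ = I + 6·N + 15·N² = [[1, 0, 0], [-24, 1, 0], [-264, 24, 1]].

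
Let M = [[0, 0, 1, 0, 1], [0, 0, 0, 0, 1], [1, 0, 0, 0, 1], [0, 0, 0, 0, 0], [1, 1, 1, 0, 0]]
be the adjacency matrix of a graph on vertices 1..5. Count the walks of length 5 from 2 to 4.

0

The number of length-5 walks from vertex 2 to vertex 4 is entry (2,4) of M⁵, where M is the adjacency matrix.
M² = [[2, 1, 1, 0, 1], [1, 1, 1, 0, 0], [1, 1, 2, 0, 1], [0, 0, 0, 0, 0], [1, 0, 1, 0, 3]]
M³ = [[2, 1, 3, 0, 4], [1, 0, 1, 0, 3], [3, 1, 2, 0, 4], [0, 0, 0, 0, 0], [4, 3, 4, 0, 2]]
M⁴ = [[7, 4, 6, 0, 6], [4, 3, 4, 0, 2], [6, 4, 7, 0, 6], [0, 0, 0, 0, 0], [6, 2, 6, 0, 11]]
M⁵ = [[12, 6, 13, 0, 17], [6, 2, 6, 0, 11], [13, 6, 12, 0, 17], [0, 0, 0, 0, 0], [17, 11, 17, 0, 14]]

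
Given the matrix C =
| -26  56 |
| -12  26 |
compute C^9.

[[-6656, 14336], [-3072, 6656]]

tr C = 0 and det C = -4, so the characteristic polynomial is λ² − (0)λ + (-4) with roots -2 and 2.
Eigenvectors give P = [[7, 2], [3, 1]] with P⁻¹ = [[1, -2], [-3, 7]], and C = P·diag(-2, 2)·P⁻¹.
Then C^9 = P·diag(-512, 512)·P⁻¹ = [[-3584, 1024], [-1536, 512]] · [[1, -2], [-3, 7]] = [[-6656, 14336], [-3072, 6656]].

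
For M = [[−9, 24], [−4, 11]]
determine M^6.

[[−1455, 4368], [−728, 2185]]

tr M = 2 and det M = −3, so the characteristic polynomial is λ² − (2)λ + (−3) with roots −1 and 3.
Eigenvectors give P = [[−3, 2], [−1, 1]] with P⁻¹ = [[−1, 2], [−1, 3]], and M = P·diag(−1, 3)·P⁻¹.
Then M^6 = P·diag(1, 729)·P⁻¹ = [[−3, 1458], [−1, 729]] · [[−1, 2], [−1, 3]] = [[−1455, 4368], [−728, 2185]].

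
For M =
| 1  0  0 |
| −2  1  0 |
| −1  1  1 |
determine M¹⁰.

M = I + N where N = [[0, 0, 0], [−2, 0, 0], [−1, 1, 0]] is strictly lower-triangular, so N³ = 0.
(I + N)¹⁰ = I + 10·N + 45·N² = [[1, 0, 0], [−20, 1, 0], [−100, 10, 1]].

[[1, 0, 0], [−20, 1, 0], [−100, 10, 1]]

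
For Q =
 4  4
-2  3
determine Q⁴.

[[-328, 252], [-126, -391]]

Q² = [[8, 28], [-14, 1]]
Q³ = [[-24, 116], [-58, -53]]
Q⁴ = [[-328, 252], [-126, -391]]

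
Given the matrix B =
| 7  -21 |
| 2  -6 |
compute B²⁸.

[[7, -21], [2, -6]]

B² = B (a projection; rank 1, trace 1), so B²⁸ = B.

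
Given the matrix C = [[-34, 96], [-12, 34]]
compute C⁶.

[[64, 0], [0, 64]]

tr C = 0 and det C = -4, so the characteristic polynomial is λ² − (0)λ + (-4) with roots 2 and -2.
Eigenvectors give P = [[-8, -3], [-3, -1]] with P⁻¹ = [[1, -3], [-3, 8]], and C = P·diag(2, -2)·P⁻¹.
Then C⁶ = P·diag(64, 64)·P⁻¹ = [[-512, -192], [-192, -64]] · [[1, -3], [-3, 8]] = [[64, 0], [0, 64]].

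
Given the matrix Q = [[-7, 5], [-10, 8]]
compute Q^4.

tr Q = 1 and det Q = -6, so the characteristic polynomial is λ² − (1)λ + (-6) with roots -2 and 3.
Eigenvectors give P = [[-1, 1], [-1, 2]] with P⁻¹ = [[-2, 1], [-1, 1]], and Q = P·diag(-2, 3)·P⁻¹.
Then Q^4 = P·diag(16, 81)·P⁻¹ = [[-16, 81], [-16, 162]] · [[-2, 1], [-1, 1]] = [[-49, 65], [-130, 146]].

[[-49, 65], [-130, 146]]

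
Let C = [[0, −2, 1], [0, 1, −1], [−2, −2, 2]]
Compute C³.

C² = [[−2, −4, 4], [2, 3, −3], [−4, −2, 4]]
C³ = [[−8, −8, 10], [6, 5, −7], [−8, −2, 6]]

[[−8, −8, 10], [6, 5, −7], [−8, −2, 6]]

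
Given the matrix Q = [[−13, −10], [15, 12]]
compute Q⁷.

tr Q = −1 and det Q = −6, so the characteristic polynomial is λ² − (−1)λ + (−6) with roots 2 and −3.
Eigenvectors give P = [[−2, −1], [3, 1]] with P⁻¹ = [[1, 1], [−3, −2]], and Q = P·diag(2, −3)·P⁻¹.
Then Q⁷ = P·diag(128, −2187)·P⁻¹ = [[−256, 2187], [384, −2187]] · [[1, 1], [−3, −2]] = [[−6817, −4630], [6945, 4758]].

[[−6817, −4630], [6945, 4758]]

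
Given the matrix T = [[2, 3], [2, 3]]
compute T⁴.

[[250, 375], [250, 375]]

T² = [[10, 15], [10, 15]]
T³ = [[50, 75], [50, 75]]
T⁴ = [[250, 375], [250, 375]]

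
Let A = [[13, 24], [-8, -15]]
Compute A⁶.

[[-2183, -4368], [1456, 2913]]

tr A = -2 and det A = -3, so the characteristic polynomial is λ² − (-2)λ + (-3) with roots 1 and -3.
Eigenvectors give P = [[2, -3], [-1, 2]] with P⁻¹ = [[2, 3], [1, 2]], and A = P·diag(1, -3)·P⁻¹.
Then A⁶ = P·diag(1, 729)·P⁻¹ = [[2, -2187], [-1, 1458]] · [[2, 3], [1, 2]] = [[-2183, -4368], [1456, 2913]].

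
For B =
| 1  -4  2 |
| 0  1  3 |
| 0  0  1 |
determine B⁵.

B = I + N where N = [[0, -4, 2], [0, 0, 3], [0, 0, 0]] is strictly upper-triangular, so N³ = 0.
(I + N)⁵ = I + 5·N + 10·N² = [[1, -20, -110], [0, 1, 15], [0, 0, 1]].

[[1, -20, -110], [0, 1, 15], [0, 0, 1]]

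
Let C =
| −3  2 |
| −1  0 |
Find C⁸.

tr C = −3 and det C = 2, so the characteristic polynomial is λ² − (−3)λ + (2) with roots −1 and −2.
Eigenvectors give P = [[1, −2], [1, −1]] with P⁻¹ = [[−1, 2], [−1, 1]], and C = P·diag(−1, −2)·P⁻¹.
Then C⁸ = P·diag(1, 256)·P⁻¹ = [[1, −512], [1, −256]] · [[−1, 2], [−1, 1]] = [[511, −510], [255, −254]].

[[511, −510], [255, −254]]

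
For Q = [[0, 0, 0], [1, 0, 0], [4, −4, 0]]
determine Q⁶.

[[0, 0, 0], [0, 0, 0], [0, 0, 0]]

Q is strictly triangular, hence nilpotent: Q³ = 0, so Q⁶ = 0.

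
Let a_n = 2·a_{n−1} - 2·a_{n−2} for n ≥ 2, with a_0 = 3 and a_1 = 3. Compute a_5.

With companion matrix C = [[2, -2], [1, 0]], [a_n, a_{n−1}]ᵀ = C·[a_{n−1}, a_{n−2}]ᵀ, so [a_5, a_4]ᵀ = C⁴·[a_1, a_0]ᵀ.
C⁴ = [[-4, 0], [0, -4]], giving [a_5, a_4]ᵀ = [[-12], [-12]].

-12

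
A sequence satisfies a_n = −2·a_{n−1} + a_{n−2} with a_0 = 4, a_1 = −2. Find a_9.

With companion matrix C = [[−2, 1], [1, 0]], [a_n, a_{n−1}]ᵀ = C·[a_{n−1}, a_{n−2}]ᵀ, so [a_9, a_8]ᵀ = C⁸·[a_1, a_0]ᵀ.
C⁸ = [[985, −408], [−408, 169]], giving [a_9, a_8]ᵀ = [[−3602], [1492]].

−3602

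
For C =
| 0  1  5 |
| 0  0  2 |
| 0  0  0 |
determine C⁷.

[[0, 0, 0], [0, 0, 0], [0, 0, 0]]

C is strictly triangular, hence nilpotent: C³ = 0, so C⁷ = 0.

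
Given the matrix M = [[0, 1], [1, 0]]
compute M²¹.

[[0, 1], [1, 0]]

M² = I (check: tr M = 0 and det M = -1), so M²¹ = M since 21 is odd.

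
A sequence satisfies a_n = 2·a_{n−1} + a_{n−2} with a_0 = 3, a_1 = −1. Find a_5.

7

With companion matrix Q = [[2, 1], [1, 0]], [a_n, a_{n−1}]ᵀ = Q·[a_{n−1}, a_{n−2}]ᵀ, so [a_5, a_4]ᵀ = Q^4·[a_1, a_0]ᵀ.
Q^4 = [[29, 12], [12, 5]], giving [a_5, a_4]ᵀ = [[7], [3]].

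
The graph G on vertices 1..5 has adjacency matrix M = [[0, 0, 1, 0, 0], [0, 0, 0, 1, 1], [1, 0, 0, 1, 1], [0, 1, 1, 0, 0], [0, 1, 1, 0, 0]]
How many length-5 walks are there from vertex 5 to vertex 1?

The number of length-5 walks from vertex 5 to vertex 1 is entry (5,1) of M⁵, where M is the adjacency matrix.
M² = [[1, 0, 0, 1, 1], [0, 2, 2, 0, 0], [0, 2, 3, 0, 0], [1, 0, 0, 2, 2], [1, 0, 0, 2, 2]]
M³ = [[0, 2, 3, 0, 0], [2, 0, 0, 4, 4], [3, 0, 0, 5, 5], [0, 4, 5, 0, 0], [0, 4, 5, 0, 0]]
M⁴ = [[3, 0, 0, 5, 5], [0, 8, 10, 0, 0], [0, 10, 13, 0, 0], [5, 0, 0, 9, 9], [5, 0, 0, 9, 9]]
M⁵ = [[0, 10, 13, 0, 0], [10, 0, 0, 18, 18], [13, 0, 0, 23, 23], [0, 18, 23, 0, 0], [0, 18, 23, 0, 0]]

0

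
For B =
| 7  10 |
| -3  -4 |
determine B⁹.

[[3067, 5110], [-1533, -2554]]

tr B = 3 and det B = 2, so the characteristic polynomial is λ² − (3)λ + (2) with roots 1 and 2.
Eigenvectors give P = [[-5, -2], [3, 1]] with P⁻¹ = [[1, 2], [-3, -5]], and B = P·diag(1, 2)·P⁻¹.
Then B⁹ = P·diag(1, 512)·P⁻¹ = [[-5, -1024], [3, 512]] · [[1, 2], [-3, -5]] = [[3067, 5110], [-1533, -2554]].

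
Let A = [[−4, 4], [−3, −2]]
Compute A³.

A² = [[4, −24], [18, −8]]
A³ = [[56, 64], [−48, 88]]

[[56, 64], [−48, 88]]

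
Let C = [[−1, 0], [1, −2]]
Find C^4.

[[1, 0], [−15, 16]]

C^2 = [[1, 0], [−3, 4]]
C^3 = [[−1, 0], [7, −8]]
C^4 = [[1, 0], [−15, 16]]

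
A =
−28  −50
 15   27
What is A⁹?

[[−120658, −201950], [60585, 101487]]

tr A = −1 and det A = −6, so the characteristic polynomial is λ² − (−1)λ + (−6) with roots 2 and −3.
Eigenvectors give P = [[−5, −2], [3, 1]] with P⁻¹ = [[1, 2], [−3, −5]], and A = P·diag(2, −3)·P⁻¹.
Then A⁹ = P·diag(512, −19683)·P⁻¹ = [[−2560, 39366], [1536, −19683]] · [[1, 2], [−3, −5]] = [[−120658, −201950], [60585, 101487]].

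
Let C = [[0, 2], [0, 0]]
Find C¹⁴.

[[0, 0], [0, 0]]

C is strictly triangular, hence nilpotent: C² = 0, so C¹⁴ = 0.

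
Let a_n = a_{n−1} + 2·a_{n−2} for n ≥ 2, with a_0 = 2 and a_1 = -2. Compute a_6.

2

With companion matrix Q = [[1, 2], [1, 0]], [a_n, a_{n−1}]ᵀ = Q·[a_{n−1}, a_{n−2}]ᵀ, so [a_6, a_5]ᵀ = Q⁵·[a_1, a_0]ᵀ.
Q⁵ = [[21, 22], [11, 10]], giving [a_6, a_5]ᵀ = [[2], [-2]].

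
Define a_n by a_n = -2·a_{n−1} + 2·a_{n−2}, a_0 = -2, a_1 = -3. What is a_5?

-68

With companion matrix Q = [[-2, 2], [1, 0]], [a_n, a_{n−1}]ᵀ = Q·[a_{n−1}, a_{n−2}]ᵀ, so [a_5, a_4]ᵀ = Q⁴·[a_1, a_0]ᵀ.
Q⁴ = [[44, -32], [-16, 12]], giving [a_5, a_4]ᵀ = [[-68], [24]].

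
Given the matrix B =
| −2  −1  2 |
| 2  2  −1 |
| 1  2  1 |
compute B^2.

[[4, 4, −1], [−1, 0, 1], [3, 5, 1]]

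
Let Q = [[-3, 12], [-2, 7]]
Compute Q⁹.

tr Q = 4 and det Q = 3, so the characteristic polynomial is λ² − (4)λ + (3) with roots 3 and 1.
Eigenvectors give P = [[-2, 3], [-1, 1]] with P⁻¹ = [[1, -3], [1, -2]], and Q = P·diag(3, 1)·P⁻¹.
Then Q⁹ = P·diag(19683, 1)·P⁻¹ = [[-39366, 3], [-19683, 1]] · [[1, -3], [1, -2]] = [[-39363, 118092], [-19682, 59047]].

[[-39363, 118092], [-19682, 59047]]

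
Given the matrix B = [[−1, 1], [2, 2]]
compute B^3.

[[−1, 5], [10, 14]]

B^2 = [[3, 1], [2, 6]]
B^3 = [[−1, 5], [10, 14]]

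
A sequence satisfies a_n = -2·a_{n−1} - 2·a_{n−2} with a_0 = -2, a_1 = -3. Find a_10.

With companion matrix M = [[-2, -2], [1, 0]], [a_n, a_{n−1}]ᵀ = M·[a_{n−1}, a_{n−2}]ᵀ, so [a_10, a_9]ᵀ = M⁹·[a_1, a_0]ᵀ.
M⁹ = [[-32, -32], [16, 0]], giving [a_10, a_9]ᵀ = [[160], [-48]].

160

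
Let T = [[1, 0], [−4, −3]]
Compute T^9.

tr T = −2 and det T = −3, so the characteristic polynomial is λ² − (−2)λ + (−3) with roots −3 and 1.
Eigenvectors give P = [[0, 1], [1, −1]] with P⁻¹ = [[1, 1], [1, 0]], and T = P·diag(−3, 1)·P⁻¹.
Then T^9 = P·diag(−19683, 1)·P⁻¹ = [[0, 1], [−19683, −1]] · [[1, 1], [1, 0]] = [[1, 0], [−19684, −19683]].

[[1, 0], [−19684, −19683]]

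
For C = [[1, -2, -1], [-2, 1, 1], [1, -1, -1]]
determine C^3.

C^2 = [[4, -3, -2], [-3, 4, 2], [2, -2, -1]]
C^3 = [[8, -9, -5], [-9, 8, 5], [5, -5, -3]]

[[8, -9, -5], [-9, 8, 5], [5, -5, -3]]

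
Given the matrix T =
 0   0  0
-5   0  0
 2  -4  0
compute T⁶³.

T is strictly triangular, hence nilpotent: T³ = 0, so T⁶³ = 0.

[[0, 0, 0], [0, 0, 0], [0, 0, 0]]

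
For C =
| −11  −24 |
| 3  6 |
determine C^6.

[[6049, 15960], [−1995, −5256]]

tr C = −5 and det C = 6, so the characteristic polynomial is λ² − (−5)λ + (6) with roots −2 and −3.
Eigenvectors give P = [[−8, −3], [3, 1]] with P⁻¹ = [[1, 3], [−3, −8]], and C = P·diag(−2, −3)·P⁻¹.
Then C^6 = P·diag(64, 729)·P⁻¹ = [[−512, −2187], [192, 729]] · [[1, 3], [−3, −8]] = [[6049, 15960], [−1995, −5256]].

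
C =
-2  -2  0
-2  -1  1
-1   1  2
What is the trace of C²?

19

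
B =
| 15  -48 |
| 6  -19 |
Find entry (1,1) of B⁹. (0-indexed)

-177139

tr B = -4 and det B = 3, so the characteristic polynomial is λ² − (-4)λ + (3) with roots -3 and -1.
Eigenvectors give P = [[8, -3], [3, -1]] with P⁻¹ = [[-1, 3], [-3, 8]], and B = P·diag(-3, -1)·P⁻¹.
Then B⁹ = P·diag(-19683, -1)·P⁻¹ = [[-157464, 3], [-59049, 1]] · [[-1, 3], [-3, 8]] = [[157455, -472368], [59046, -177139]].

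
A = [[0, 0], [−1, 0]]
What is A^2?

A is strictly triangular, hence nilpotent: A^2 = 0, so A^2 = 0.

[[0, 0], [0, 0]]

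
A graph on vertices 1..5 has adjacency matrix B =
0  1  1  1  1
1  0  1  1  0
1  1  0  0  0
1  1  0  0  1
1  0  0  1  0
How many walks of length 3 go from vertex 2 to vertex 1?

7

The number of length-3 walks from vertex 2 to vertex 1 is entry (2,1) of B³, where B is the adjacency matrix.
B² = [[4, 2, 1, 2, 1], [2, 3, 1, 1, 2], [1, 1, 2, 2, 1], [2, 1, 2, 3, 1], [1, 2, 1, 1, 2]]
B³ = [[6, 7, 6, 7, 6], [7, 4, 5, 7, 3], [6, 5, 2, 3, 3], [7, 7, 3, 4, 5], [6, 3, 3, 5, 2]]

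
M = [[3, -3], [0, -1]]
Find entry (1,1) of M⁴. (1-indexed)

81

M² = [[9, -6], [0, 1]]
M³ = [[27, -21], [0, -1]]
M⁴ = [[81, -60], [0, 1]]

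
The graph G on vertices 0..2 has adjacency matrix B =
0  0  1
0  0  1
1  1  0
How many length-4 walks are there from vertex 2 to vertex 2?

The number of length-4 walks from vertex 2 to vertex 2 is entry (2,2) of B⁴, where B is the adjacency matrix.
B² = [[1, 1, 0], [1, 1, 0], [0, 0, 2]]
B³ = [[0, 0, 2], [0, 0, 2], [2, 2, 0]]
B⁴ = [[2, 2, 0], [2, 2, 0], [0, 0, 4]]

4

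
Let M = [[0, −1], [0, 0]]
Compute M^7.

M is strictly triangular, hence nilpotent: M^2 = 0, so M^7 = 0.

[[0, 0], [0, 0]]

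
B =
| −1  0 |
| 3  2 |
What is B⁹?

[[−1, 0], [513, 512]]

tr B = 1 and det B = −2, so the characteristic polynomial is λ² − (1)λ + (−2) with roots 2 and −1.
Eigenvectors give P = [[0, 1], [1, −1]] with P⁻¹ = [[1, 1], [1, 0]], and B = P·diag(2, −1)·P⁻¹.
Then B⁹ = P·diag(512, −1)·P⁻¹ = [[0, −1], [512, 1]] · [[1, 1], [1, 0]] = [[−1, 0], [513, 512]].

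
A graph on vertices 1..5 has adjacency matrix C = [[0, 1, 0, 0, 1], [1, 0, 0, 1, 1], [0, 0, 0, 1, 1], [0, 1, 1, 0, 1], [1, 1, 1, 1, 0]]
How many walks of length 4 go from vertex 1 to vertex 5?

13

The number of length-4 walks from vertex 1 to vertex 5 is entry (1,5) of C⁴, where C is the adjacency matrix.
C² = [[2, 1, 1, 2, 1], [1, 3, 2, 1, 2], [1, 2, 2, 1, 1], [2, 1, 1, 3, 2], [1, 2, 1, 2, 4]]
C³ = [[2, 5, 3, 3, 6], [5, 4, 3, 7, 7], [3, 3, 2, 5, 6], [3, 7, 5, 4, 7], [6, 7, 6, 7, 6]]
C⁴ = [[11, 11, 9, 14, 13], [11, 19, 14, 14, 19], [9, 14, 11, 11, 13], [14, 14, 11, 19, 19], [13, 19, 13, 19, 26]]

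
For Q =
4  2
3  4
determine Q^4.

Q^2 = [[22, 16], [24, 22]]
Q^3 = [[136, 108], [162, 136]]
Q^4 = [[868, 704], [1056, 868]]

[[868, 704], [1056, 868]]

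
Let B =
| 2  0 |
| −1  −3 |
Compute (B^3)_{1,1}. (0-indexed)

B^2 = [[4, 0], [1, 9]]
B^3 = [[8, 0], [−7, −27]]

−27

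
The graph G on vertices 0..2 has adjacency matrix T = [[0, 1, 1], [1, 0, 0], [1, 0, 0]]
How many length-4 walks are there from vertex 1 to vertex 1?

The number of length-4 walks from vertex 1 to vertex 1 is entry (1,1) of T⁴, where T is the adjacency matrix.
T² = [[2, 0, 0], [0, 1, 1], [0, 1, 1]]
T³ = [[0, 2, 2], [2, 0, 0], [2, 0, 0]]
T⁴ = [[4, 0, 0], [0, 2, 2], [0, 2, 2]]

2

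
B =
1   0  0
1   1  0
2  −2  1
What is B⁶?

[[1, 0, 0], [6, 1, 0], [−18, −12, 1]]

B = I + N where N = [[0, 0, 0], [1, 0, 0], [2, −2, 0]] is strictly lower-triangular, so N³ = 0.
(I + N)⁶ = I + 6·N + 15·N² = [[1, 0, 0], [6, 1, 0], [−18, −12, 1]].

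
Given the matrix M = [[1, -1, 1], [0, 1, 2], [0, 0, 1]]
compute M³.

M = I + N where N = [[0, -1, 1], [0, 0, 2], [0, 0, 0]] is strictly upper-triangular, so N³ = 0.
(I + N)³ = I + 3·N + 3·N² = [[1, -3, -3], [0, 1, 6], [0, 0, 1]].

[[1, -3, -3], [0, 1, 6], [0, 0, 1]]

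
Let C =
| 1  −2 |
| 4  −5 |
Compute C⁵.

tr C = −4 and det C = 3, so the characteristic polynomial is λ² − (−4)λ + (3) with roots −3 and −1.
Eigenvectors give P = [[−1, 1], [−2, 1]] with P⁻¹ = [[1, −1], [2, −1]], and C = P·diag(−3, −1)·P⁻¹.
Then C⁵ = P·diag(−243, −1)·P⁻¹ = [[243, −1], [486, −1]] · [[1, −1], [2, −1]] = [[241, −242], [484, −485]].

[[241, −242], [484, −485]]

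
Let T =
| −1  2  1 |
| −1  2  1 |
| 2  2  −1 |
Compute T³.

[[−5, 10, 5], [−5, 10, 5], [10, 10, −5]]

T² = [[1, 4, 0], [1, 4, 0], [−6, 6, 5]]
T³ = [[−5, 10, 5], [−5, 10, 5], [10, 10, −5]]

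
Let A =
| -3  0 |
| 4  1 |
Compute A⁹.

[[-19683, 0], [19684, 1]]

tr A = -2 and det A = -3, so the characteristic polynomial is λ² − (-2)λ + (-3) with roots 1 and -3.
Eigenvectors give P = [[0, 1], [-1, -1]] with P⁻¹ = [[-1, -1], [1, 0]], and A = P·diag(1, -3)·P⁻¹.
Then A⁹ = P·diag(1, -19683)·P⁻¹ = [[0, -19683], [-1, 19683]] · [[-1, -1], [1, 0]] = [[-19683, 0], [19684, 1]].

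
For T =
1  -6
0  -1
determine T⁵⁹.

T² = I (check: tr T = 0 and det T = -1), so T⁵⁹ = T since 59 is odd.

[[1, -6], [0, -1]]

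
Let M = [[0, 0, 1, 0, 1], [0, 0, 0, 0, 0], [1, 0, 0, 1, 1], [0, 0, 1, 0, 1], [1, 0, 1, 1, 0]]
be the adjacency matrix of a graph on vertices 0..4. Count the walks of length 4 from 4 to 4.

The number of length-4 walks from vertex 4 to vertex 4 is entry (4,4) of M⁴, where M is the adjacency matrix.
M² = [[2, 0, 1, 2, 1], [0, 0, 0, 0, 0], [1, 0, 3, 1, 2], [2, 0, 1, 2, 1], [1, 0, 2, 1, 3]]
M³ = [[2, 0, 5, 2, 5], [0, 0, 0, 0, 0], [5, 0, 4, 5, 5], [2, 0, 5, 2, 5], [5, 0, 5, 5, 4]]
M⁴ = [[10, 0, 9, 10, 9], [0, 0, 0, 0, 0], [9, 0, 15, 9, 14], [10, 0, 9, 10, 9], [9, 0, 14, 9, 15]]

15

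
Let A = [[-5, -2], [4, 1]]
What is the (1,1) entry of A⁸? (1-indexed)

13121

tr A = -4 and det A = 3, so the characteristic polynomial is λ² − (-4)λ + (3) with roots -3 and -1.
Eigenvectors give P = [[-1, 1], [1, -2]] with P⁻¹ = [[-2, -1], [-1, -1]], and A = P·diag(-3, -1)·P⁻¹.
Then A⁸ = P·diag(6561, 1)·P⁻¹ = [[-6561, 1], [6561, -2]] · [[-2, -1], [-1, -1]] = [[13121, 6560], [-13120, -6559]].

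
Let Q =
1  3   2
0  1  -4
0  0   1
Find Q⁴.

Q = I + N where N = [[0, 3, 2], [0, 0, -4], [0, 0, 0]] is strictly upper-triangular, so N³ = 0.
(I + N)⁴ = I + 4·N + 6·N² = [[1, 12, -64], [0, 1, -16], [0, 0, 1]].

[[1, 12, -64], [0, 1, -16], [0, 0, 1]]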